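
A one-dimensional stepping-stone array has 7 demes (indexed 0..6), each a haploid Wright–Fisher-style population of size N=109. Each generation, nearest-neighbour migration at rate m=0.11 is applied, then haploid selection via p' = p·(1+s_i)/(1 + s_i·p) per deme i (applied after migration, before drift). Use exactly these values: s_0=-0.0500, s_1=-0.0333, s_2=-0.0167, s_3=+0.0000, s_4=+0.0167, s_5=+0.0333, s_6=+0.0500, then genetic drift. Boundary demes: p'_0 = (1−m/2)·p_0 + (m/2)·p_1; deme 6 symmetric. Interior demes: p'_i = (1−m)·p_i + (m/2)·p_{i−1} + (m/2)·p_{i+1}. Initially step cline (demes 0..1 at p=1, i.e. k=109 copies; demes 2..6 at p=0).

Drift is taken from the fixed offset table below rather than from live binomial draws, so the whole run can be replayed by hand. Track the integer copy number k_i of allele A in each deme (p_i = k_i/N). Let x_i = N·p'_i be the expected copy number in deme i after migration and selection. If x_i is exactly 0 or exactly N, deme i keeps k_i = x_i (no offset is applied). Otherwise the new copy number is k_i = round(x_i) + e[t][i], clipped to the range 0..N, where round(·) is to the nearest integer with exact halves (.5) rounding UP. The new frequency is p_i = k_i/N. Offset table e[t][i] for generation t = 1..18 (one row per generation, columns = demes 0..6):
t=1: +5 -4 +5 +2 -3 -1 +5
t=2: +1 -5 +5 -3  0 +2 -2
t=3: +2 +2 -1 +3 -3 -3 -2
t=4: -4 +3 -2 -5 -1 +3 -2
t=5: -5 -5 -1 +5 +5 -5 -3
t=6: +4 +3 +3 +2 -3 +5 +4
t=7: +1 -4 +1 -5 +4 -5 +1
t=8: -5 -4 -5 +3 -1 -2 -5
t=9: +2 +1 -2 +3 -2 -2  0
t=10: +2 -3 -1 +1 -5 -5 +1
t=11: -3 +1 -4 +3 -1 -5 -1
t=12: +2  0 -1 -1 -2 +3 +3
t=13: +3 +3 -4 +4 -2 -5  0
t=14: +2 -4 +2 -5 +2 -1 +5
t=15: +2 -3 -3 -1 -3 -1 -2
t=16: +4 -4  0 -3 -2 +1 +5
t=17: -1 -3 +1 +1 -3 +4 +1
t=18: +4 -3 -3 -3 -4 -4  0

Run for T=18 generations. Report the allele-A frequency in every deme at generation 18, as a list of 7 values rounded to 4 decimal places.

t=0: k=[109 109 0 0 0 0 0]
t=1: x=[109.0000 102.8102 5.9003 0.0000 0.0000 0.0000 0.0000] k=[109 99 11 0 0 0 0]
t=2: x=[108.4212 94.2842 15.0156 0.6050 0.0000 0.0000 0.0000] k=[109 89 20 0 0 0 0]
t=3: x=[107.8427 85.6904 22.3939 1.1000 0.0000 0.0000 0.0000] k=[109 88 21 4 0 0 0]
t=4: x=[107.7849 84.8391 23.4387 4.7150 0.2237 0.0000 0.0000] k=[104 88 21 0 0 0 0]
t=5: x=[102.8280 84.5589 23.2208 1.1550 0.0000 0.0000 0.0000] k=[98 80 22 6 0 0 0]
t=6: x=[96.4516 77.0404 23.9934 6.5500 0.3355 0.0000 0.0000] k=[100 80 27 9 0 0 0]
t=7: x=[98.4200 77.4309 28.5686 9.4950 0.5032 0.0000 0.0000] k=[99 73 30 4 5 0 0]
t=8: x=[97.0345 71.2335 30.5632 5.4850 4.7446 0.2841 0.0000] k=[92 67 26 8 4 0 0]
t=9: x=[89.8280 65.2360 26.9221 8.7700 4.0643 0.2273 0.0000] k=[92 66 25 12 2 0 0]
t=10: x=[89.7711 64.2847 26.2033 12.1650 2.4798 0.1137 0.0000] k=[92 61 25 13 0 0 0]
t=11: x=[89.4868 59.8125 25.9852 12.9450 0.7269 0.0000 0.0000] k=[86 61 22 16 0 0 0]
t=12: x=[83.6406 59.3158 23.5030 15.4500 0.8946 0.0000 0.0000] k=[86 59 23 14 0 0 0]
t=13: x=[83.5275 57.5861 24.1668 13.7250 0.7828 0.0000 0.0000] k=[87 61 20 18 0 0 0]
t=14: x=[84.6127 59.2606 21.8493 17.1200 1.0064 0.0000 0.0000] k=[87 55 24 12 3 0 0]
t=15: x=[84.2732 54.1321 24.7216 12.1650 3.3839 0.1705 0.0000] k=[86 51 22 11 0 0 0]
t=16: x=[83.0752 50.4112 22.6860 11.0000 0.6150 0.0000 0.0000] k=[87 46 23 8 0 0 0]
t=17: x=[83.7640 46.0868 23.1316 8.3850 0.4473 0.0000 0.0000] k=[83 43 24 9 0 0 0]
t=18: x=[79.7146 43.2683 23.9042 9.3300 0.5032 0.0000 0.0000] k=[84 40 21 6 0 0 0]

[0.7706, 0.3670, 0.1927, 0.0550, 0.0000, 0.0000, 0.0000]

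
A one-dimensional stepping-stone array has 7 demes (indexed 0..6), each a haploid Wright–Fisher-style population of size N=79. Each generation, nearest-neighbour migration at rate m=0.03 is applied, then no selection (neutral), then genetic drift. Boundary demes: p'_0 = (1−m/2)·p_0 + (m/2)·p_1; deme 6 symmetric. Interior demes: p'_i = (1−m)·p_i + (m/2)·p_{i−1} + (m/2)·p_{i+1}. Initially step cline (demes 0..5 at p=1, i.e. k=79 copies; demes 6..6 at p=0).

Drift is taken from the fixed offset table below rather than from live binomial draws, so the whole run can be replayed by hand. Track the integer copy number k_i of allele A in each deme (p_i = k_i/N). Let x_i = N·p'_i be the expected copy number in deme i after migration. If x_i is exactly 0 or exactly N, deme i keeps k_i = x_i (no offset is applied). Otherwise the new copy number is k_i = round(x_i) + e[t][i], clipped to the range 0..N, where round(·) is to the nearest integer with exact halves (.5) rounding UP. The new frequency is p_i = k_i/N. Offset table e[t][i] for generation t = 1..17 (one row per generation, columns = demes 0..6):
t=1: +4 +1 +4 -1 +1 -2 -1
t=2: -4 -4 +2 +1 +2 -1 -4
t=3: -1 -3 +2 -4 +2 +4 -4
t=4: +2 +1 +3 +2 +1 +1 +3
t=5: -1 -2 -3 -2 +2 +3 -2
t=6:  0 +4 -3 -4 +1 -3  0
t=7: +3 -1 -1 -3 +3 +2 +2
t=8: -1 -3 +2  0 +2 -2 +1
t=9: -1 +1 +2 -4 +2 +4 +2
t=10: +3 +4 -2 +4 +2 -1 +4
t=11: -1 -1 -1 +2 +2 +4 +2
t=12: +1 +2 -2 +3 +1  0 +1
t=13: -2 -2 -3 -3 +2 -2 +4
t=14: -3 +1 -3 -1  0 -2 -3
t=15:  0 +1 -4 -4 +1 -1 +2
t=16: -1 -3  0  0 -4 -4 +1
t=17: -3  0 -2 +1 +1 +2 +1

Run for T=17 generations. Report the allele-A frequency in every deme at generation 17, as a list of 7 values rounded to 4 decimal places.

t=0: k=[79 79 79 79 79 79 0]
t=1: x=[79.0000 79.0000 79.0000 79.0000 79.0000 77.8150 1.1850] k=[79 79 79 79 79 76 0]
t=2: x=[79.0000 79.0000 79.0000 79.0000 78.9550 74.9050 1.1400] k=[79 79 79 79 79 74 0]
t=3: x=[79.0000 79.0000 79.0000 79.0000 78.9250 72.9650 1.1100] k=[79 79 79 79 79 77 0]
t=4: x=[79.0000 79.0000 79.0000 79.0000 78.9700 75.8750 1.1550] k=[79 79 79 79 79 77 4]
t=5: x=[79.0000 79.0000 79.0000 79.0000 78.9700 75.9350 5.0950] k=[79 79 79 79 79 79 3]
t=6: x=[79.0000 79.0000 79.0000 79.0000 79.0000 77.8600 4.1400] k=[79 79 79 79 79 75 4]
t=7: x=[79.0000 79.0000 79.0000 79.0000 78.9400 73.9950 5.0650] k=[79 79 79 79 79 76 7]
t=8: x=[79.0000 79.0000 79.0000 79.0000 78.9550 75.0100 8.0350] k=[79 79 79 79 79 73 9]
t=9: x=[79.0000 79.0000 79.0000 79.0000 78.9100 72.1300 9.9600] k=[79 79 79 79 79 76 12]
t=10: x=[79.0000 79.0000 79.0000 79.0000 78.9550 75.0850 12.9600] k=[79 79 79 79 79 74 17]
t=11: x=[79.0000 79.0000 79.0000 79.0000 78.9250 73.2200 17.8550] k=[79 79 79 79 79 77 20]
t=12: x=[79.0000 79.0000 79.0000 79.0000 78.9700 76.1750 20.8550] k=[79 79 79 79 79 76 22]
t=13: x=[79.0000 79.0000 79.0000 79.0000 78.9550 75.2350 22.8100] k=[79 79 79 79 79 73 27]
t=14: x=[79.0000 79.0000 79.0000 79.0000 78.9100 72.4000 27.6900] k=[79 79 79 79 79 70 25]
t=15: x=[79.0000 79.0000 79.0000 79.0000 78.8650 69.4600 25.6750] k=[79 79 79 79 79 68 28]
t=16: x=[79.0000 79.0000 79.0000 79.0000 78.8350 67.5650 28.6000] k=[79 79 79 79 75 64 30]
t=17: x=[79.0000 79.0000 79.0000 78.9400 74.8950 63.6550 30.5100] k=[79 79 79 79 76 66 32]

[1.0000, 1.0000, 1.0000, 1.0000, 0.9620, 0.8354, 0.4051]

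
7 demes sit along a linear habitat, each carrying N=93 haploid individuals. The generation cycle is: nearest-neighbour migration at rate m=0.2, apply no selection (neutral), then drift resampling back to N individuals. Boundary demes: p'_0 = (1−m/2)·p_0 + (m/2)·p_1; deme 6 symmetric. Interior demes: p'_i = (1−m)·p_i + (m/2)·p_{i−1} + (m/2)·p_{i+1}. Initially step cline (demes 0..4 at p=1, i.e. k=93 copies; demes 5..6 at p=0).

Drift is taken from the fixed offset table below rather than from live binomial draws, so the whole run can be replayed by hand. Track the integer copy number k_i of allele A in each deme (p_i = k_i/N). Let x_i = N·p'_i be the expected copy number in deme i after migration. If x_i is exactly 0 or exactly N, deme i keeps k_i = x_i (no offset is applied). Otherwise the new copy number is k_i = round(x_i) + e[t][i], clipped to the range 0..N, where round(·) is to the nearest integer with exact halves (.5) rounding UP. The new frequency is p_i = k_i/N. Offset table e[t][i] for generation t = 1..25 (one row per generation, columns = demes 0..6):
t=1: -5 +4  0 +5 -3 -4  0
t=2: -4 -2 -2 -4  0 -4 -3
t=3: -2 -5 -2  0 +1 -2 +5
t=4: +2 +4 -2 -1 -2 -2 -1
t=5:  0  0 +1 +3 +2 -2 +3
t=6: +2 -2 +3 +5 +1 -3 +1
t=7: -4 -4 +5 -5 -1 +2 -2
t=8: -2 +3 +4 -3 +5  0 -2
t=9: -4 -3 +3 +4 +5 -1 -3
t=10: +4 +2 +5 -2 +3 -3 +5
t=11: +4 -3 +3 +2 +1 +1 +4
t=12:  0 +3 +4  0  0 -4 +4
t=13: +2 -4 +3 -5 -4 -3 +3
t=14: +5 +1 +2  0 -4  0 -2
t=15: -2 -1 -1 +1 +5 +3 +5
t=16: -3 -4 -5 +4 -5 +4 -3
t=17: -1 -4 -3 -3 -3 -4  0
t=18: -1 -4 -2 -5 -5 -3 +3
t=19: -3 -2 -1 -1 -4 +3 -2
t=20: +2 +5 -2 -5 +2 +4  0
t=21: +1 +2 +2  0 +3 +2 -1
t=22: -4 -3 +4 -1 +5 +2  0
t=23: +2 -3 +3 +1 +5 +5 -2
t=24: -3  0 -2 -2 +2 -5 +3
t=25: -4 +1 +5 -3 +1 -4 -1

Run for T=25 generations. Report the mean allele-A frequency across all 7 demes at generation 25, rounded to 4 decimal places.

t=0: k=[93 93 93 93 93 0 0]
t=1: x=[93.0000 93.0000 93.0000 93.0000 83.7000 9.3000 0.0000] k=[93 93 93 93 81 5 0]
t=2: x=[93.0000 93.0000 93.0000 91.8000 74.6000 12.1000 0.5000] k=[93 93 93 88 75 8 0]
t=3: x=[93.0000 93.0000 92.5000 87.2000 69.6000 13.9000 0.8000] k=[93 93 91 87 71 12 6]
t=4: x=[93.0000 92.8000 90.8000 85.8000 66.7000 17.3000 6.6000] k=[93 93 89 85 65 15 6]
t=5: x=[93.0000 92.6000 89.0000 83.4000 62.0000 19.1000 6.9000] k=[93 93 90 86 64 17 10]
t=6: x=[93.0000 92.7000 89.9000 84.2000 61.5000 21.0000 10.7000] k=[93 91 93 89 63 18 12]
t=7: x=[92.8000 91.4000 92.4000 86.8000 61.1000 21.9000 12.6000] k=[89 87 93 82 60 24 11]
t=8: x=[88.8000 87.8000 91.3000 80.9000 58.6000 26.3000 12.3000] k=[87 91 93 78 64 26 10]
t=9: x=[87.4000 90.8000 91.3000 78.1000 61.6000 28.2000 11.6000] k=[83 88 93 82 67 27 9]
t=10: x=[83.5000 88.0000 91.4000 81.6000 64.5000 29.2000 10.8000] k=[88 90 93 80 68 26 16]
t=11: x=[88.2000 90.1000 91.4000 80.1000 65.0000 29.2000 17.0000] k=[92 87 93 82 66 30 21]
t=12: x=[91.5000 88.1000 91.3000 81.5000 64.0000 32.7000 21.9000] k=[92 91 93 82 64 29 26]
t=13: x=[91.9000 91.3000 91.7000 81.3000 62.3000 32.2000 26.3000] k=[93 87 93 76 58 29 29]
t=14: x=[92.4000 88.2000 90.7000 75.9000 56.9000 31.9000 29.0000] k=[93 89 93 76 53 32 27]
t=15: x=[92.6000 89.8000 90.9000 75.4000 53.2000 33.6000 27.5000] k=[91 89 90 76 58 37 33]
t=16: x=[90.8000 89.3000 88.5000 75.6000 57.7000 38.7000 33.4000] k=[88 85 84 80 53 43 30]
t=17: x=[87.7000 85.2000 83.7000 77.7000 54.7000 42.7000 31.3000] k=[87 81 81 75 52 39 31]
t=18: x=[86.4000 81.6000 80.4000 73.3000 53.0000 39.5000 31.8000] k=[85 78 78 68 48 37 35]
t=19: x=[84.3000 78.7000 77.0000 67.0000 48.9000 37.9000 35.2000] k=[81 77 76 66 45 41 33]
t=20: x=[80.6000 77.3000 75.1000 64.9000 46.7000 40.6000 33.8000] k=[83 82 73 60 49 45 34]
t=21: x=[82.9000 81.2000 72.6000 60.2000 49.7000 44.3000 35.1000] k=[84 83 75 60 53 46 34]
t=22: x=[83.9000 82.3000 74.3000 60.8000 53.0000 45.5000 35.2000] k=[80 79 78 60 58 48 35]
t=23: x=[79.9000 79.0000 76.3000 61.6000 57.2000 47.7000 36.3000] k=[82 76 79 63 62 53 34]
t=24: x=[81.4000 76.9000 77.1000 64.5000 61.2000 52.0000 35.9000] k=[78 77 75 63 63 47 39]
t=25: x=[77.9000 76.9000 74.0000 64.2000 61.4000 47.8000 39.8000] k=[74 78 79 61 62 44 39]

0.6713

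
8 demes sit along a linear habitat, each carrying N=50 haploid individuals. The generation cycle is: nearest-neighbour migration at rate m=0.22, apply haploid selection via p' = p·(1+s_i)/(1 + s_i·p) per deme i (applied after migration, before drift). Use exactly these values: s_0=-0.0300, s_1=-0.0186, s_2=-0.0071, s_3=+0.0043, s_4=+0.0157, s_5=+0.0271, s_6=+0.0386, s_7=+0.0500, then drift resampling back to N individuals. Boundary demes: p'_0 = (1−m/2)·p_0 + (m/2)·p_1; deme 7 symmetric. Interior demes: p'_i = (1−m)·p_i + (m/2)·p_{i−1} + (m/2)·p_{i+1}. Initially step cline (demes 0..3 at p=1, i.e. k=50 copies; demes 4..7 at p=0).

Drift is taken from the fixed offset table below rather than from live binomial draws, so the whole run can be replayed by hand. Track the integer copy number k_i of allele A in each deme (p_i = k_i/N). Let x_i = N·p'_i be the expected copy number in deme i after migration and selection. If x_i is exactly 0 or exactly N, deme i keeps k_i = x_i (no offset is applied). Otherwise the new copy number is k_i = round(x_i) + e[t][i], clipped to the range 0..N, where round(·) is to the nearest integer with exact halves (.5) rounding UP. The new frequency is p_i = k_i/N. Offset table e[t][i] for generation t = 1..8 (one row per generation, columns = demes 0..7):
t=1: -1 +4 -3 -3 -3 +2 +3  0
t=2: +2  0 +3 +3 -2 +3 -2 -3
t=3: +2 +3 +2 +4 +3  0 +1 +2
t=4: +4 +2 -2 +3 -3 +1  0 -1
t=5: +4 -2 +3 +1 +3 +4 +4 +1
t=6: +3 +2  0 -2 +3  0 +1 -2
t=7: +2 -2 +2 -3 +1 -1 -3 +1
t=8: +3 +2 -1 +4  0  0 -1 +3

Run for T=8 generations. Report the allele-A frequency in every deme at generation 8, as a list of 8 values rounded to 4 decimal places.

t=0: k=[50 50 50 50 0 0 0 0]
t=1: x=[50.0000 50.0000 50.0000 44.5210 5.5767 0.0000 0.0000 0.0000] k=[50 50 50 42 3 0 0 0]
t=2: x=[50.0000 50.0000 49.1138 38.6277 7.0539 0.3389 0.0000 0.0000] k=[50 50 50 42 5 3 0 0]
t=3: x=[50.0000 50.0000 49.1138 38.8472 8.9640 2.9637 0.3427 0.0000] k=[50 50 50 43 12 3 1 0]
t=4: x=[50.0000 50.0000 49.2246 40.3933 14.5804 3.8643 1.1519 0.1155] k=[50 50 47 43 12 5 1 0]
t=5: x=[50.0000 49.6638 46.8692 40.0642 14.8018 5.4587 1.3799 0.1155] k=[50 48 50 41 18 9 5 1]
t=6: x=[49.7732 48.4114 48.7816 39.4956 19.7257 9.7583 5.1730 1.5098] k=[50 50 49 37 23 10 6 0]
t=7: x=[50.0000 49.8879 47.7749 36.8217 23.3037 11.2210 5.9764 0.6925] k=[50 48 50 34 24 10 3 2]
t=8: x=[49.7732 48.4114 48.0064 34.7056 23.7542 10.9977 3.7906 2.2108] k=[50 50 47 39 24 11 3 5]

[1.0000, 1.0000, 0.9400, 0.7800, 0.4800, 0.2200, 0.0600, 0.1000]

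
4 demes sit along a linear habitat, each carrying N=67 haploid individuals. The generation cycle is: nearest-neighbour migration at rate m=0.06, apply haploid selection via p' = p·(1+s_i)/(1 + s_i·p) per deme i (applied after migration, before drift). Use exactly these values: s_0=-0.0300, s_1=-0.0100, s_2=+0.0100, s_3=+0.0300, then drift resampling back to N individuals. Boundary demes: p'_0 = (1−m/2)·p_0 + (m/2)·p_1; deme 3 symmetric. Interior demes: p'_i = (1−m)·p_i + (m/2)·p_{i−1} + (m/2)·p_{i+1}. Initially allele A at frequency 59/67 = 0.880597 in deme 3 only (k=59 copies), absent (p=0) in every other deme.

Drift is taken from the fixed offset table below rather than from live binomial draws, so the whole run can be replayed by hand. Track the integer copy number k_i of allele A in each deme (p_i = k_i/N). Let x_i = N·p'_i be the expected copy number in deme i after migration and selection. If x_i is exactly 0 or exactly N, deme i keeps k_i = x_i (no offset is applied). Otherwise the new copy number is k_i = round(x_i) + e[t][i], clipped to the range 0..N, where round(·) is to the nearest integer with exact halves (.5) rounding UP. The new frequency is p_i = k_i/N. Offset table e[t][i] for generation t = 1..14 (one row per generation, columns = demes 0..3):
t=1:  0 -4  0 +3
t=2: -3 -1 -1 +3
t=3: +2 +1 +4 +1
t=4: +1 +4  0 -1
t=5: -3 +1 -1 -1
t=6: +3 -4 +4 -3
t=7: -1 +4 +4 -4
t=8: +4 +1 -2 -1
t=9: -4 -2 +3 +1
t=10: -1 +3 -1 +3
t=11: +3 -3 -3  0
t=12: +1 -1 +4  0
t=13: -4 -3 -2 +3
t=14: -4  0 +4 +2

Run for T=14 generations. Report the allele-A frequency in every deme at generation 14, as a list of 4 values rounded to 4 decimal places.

[0.0000, 0.0448, 0.4030, 0.7910]

t=0: k=[0 0 0 59]
t=1: x=[0.0000 0.0000 1.7872 57.4741] k=[0 0 2 60]
t=2: x=[0.0000 0.0594 3.7148 58.4822] k=[0 0 3 61]
t=3: x=[0.0000 0.0891 4.6932 59.4601] k=[0 1 9 60]
t=4: x=[0.0291 1.1981 10.3770 58.6876] k=[1 5 10 58]
t=5: x=[1.0869 4.9834 11.3837 56.8179] k=[0 6 10 56]
t=6: x=[0.1746 5.8858 11.3535 54.9155] k=[3 2 15 52]
t=7: x=[2.8847 2.3967 15.8400 51.2489] k=[2 6 20 47]
t=8: x=[2.0584 6.2429 20.5314 46.6117] k=[6 7 19 46]
t=9: x=[5.8649 7.2646 19.5876 45.6226] k=[2 5 23 47]
t=10: x=[2.0292 5.3999 23.3311 46.7007] k=[1 8 22 50]
t=11: x=[1.1743 8.1379 22.5687 49.5442] k=[4 5 20 50]
t=12: x=[3.9162 5.3701 20.5916 49.4851] k=[5 4 25 49]
t=13: x=[4.8317 4.6166 25.2464 48.6761] k=[1 2 23 52]
t=14: x=[0.9996 2.5750 23.3913 51.4852] k=[0 3 27 53]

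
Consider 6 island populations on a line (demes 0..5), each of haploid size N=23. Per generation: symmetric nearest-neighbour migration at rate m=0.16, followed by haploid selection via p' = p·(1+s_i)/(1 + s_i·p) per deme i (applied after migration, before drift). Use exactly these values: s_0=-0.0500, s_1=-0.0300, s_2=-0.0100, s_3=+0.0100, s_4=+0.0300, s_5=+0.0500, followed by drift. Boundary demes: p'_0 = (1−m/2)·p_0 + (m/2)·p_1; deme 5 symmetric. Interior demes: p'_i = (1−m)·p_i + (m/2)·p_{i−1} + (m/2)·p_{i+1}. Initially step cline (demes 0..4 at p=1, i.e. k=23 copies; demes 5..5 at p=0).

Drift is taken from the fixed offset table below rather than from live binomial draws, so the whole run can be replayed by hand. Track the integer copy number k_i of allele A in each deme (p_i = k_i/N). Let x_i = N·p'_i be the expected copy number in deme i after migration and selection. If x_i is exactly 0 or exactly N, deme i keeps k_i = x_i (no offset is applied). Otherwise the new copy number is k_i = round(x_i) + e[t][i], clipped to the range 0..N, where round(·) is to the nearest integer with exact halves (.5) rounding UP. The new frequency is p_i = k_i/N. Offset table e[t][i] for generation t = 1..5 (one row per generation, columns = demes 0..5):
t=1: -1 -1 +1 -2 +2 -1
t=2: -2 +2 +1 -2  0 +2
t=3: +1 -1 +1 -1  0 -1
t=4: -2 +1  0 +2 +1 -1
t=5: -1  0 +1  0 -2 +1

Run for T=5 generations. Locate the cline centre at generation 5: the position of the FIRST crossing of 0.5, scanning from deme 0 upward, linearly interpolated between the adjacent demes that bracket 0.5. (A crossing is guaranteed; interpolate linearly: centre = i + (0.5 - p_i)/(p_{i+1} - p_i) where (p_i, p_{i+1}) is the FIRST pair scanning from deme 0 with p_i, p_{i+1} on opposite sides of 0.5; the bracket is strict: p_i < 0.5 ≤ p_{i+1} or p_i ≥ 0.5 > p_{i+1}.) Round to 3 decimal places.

4.611

t=0: k=[23 23 23 23 23 0]
t=1: x=[23.0000 23.0000 23.0000 23.0000 21.2094 1.9243] k=[23 23 23 23 23 1]
t=2: x=[23.0000 23.0000 23.0000 23.0000 21.2874 2.8807] k=[23 23 23 23 21 5]
t=3: x=[23.0000 23.0000 23.0000 22.8416 19.9589 6.5052] k=[23 23 23 22 20 6]
t=4: x=[23.0000 23.0000 22.9192 21.9302 19.1360 7.3620] k=[23 23 23 23 20 6]
t=5: x=[23.0000 23.0000 23.0000 22.7624 19.2144 7.3620] k=[23 23 23 23 17 8]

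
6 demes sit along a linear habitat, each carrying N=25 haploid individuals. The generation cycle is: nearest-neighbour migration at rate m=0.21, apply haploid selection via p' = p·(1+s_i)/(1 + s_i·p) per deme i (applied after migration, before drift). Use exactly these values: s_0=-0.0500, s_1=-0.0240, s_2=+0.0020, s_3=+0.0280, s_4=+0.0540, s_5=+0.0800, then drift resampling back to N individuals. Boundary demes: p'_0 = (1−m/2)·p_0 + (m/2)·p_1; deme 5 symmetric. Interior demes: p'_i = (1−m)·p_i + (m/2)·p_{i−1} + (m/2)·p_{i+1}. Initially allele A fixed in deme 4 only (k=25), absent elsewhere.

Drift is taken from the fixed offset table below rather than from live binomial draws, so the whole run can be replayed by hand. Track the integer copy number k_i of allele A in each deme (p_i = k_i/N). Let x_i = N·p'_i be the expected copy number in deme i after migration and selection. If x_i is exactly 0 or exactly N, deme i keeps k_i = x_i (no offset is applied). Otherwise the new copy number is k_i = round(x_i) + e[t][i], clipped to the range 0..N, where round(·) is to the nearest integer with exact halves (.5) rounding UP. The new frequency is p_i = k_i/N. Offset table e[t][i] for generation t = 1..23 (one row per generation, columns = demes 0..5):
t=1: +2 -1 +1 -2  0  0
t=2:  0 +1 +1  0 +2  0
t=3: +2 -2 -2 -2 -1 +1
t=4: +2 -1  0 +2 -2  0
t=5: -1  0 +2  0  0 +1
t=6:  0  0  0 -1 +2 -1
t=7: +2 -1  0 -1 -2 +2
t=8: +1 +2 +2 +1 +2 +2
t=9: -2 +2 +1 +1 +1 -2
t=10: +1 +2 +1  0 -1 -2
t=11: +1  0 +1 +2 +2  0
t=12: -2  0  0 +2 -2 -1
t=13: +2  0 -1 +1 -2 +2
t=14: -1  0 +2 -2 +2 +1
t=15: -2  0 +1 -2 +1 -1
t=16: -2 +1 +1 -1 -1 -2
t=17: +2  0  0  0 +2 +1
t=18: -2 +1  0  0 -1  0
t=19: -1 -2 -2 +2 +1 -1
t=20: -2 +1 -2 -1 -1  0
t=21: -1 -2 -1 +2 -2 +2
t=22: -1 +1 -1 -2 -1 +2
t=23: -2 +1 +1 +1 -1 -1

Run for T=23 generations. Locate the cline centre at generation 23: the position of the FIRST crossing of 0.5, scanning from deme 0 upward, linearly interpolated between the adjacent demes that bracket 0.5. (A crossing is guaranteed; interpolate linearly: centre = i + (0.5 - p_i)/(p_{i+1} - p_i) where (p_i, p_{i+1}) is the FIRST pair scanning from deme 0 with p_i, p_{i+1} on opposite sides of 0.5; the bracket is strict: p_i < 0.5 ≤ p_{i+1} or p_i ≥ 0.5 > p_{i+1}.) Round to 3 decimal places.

t=0: k=[0 0 0 0 25 0]
t=1: x=[0.0000 0.0000 0.0000 2.6906 19.9648 2.8114] k=[0 0 0 1 20 3]
t=2: x=[0.0000 0.0000 0.1052 2.9613 16.5172 5.0899] k=[0 0 1 3 19 5]
t=3: x=[0.0000 0.1025 1.1071 4.5723 16.1529 6.8459] k=[0 0 0 3 15 8]
t=4: x=[0.0000 0.0000 0.3156 4.0376 13.3327 9.1773] k=[0 0 0 6 11 9]
t=5: x=[0.0000 0.0000 0.6312 6.0203 10.5846 9.6620] k=[0 0 3 6 11 11]
t=6: x=[0.0000 0.3075 3.0053 6.3398 10.7964 11.4760] k=[0 0 3 5 13 10]
t=7: x=[0.0000 0.3075 2.9001 5.7514 12.1732 10.7842] k=[0 0 3 5 10 13]
t=8: x=[0.0000 0.3075 2.9001 5.4315 10.1050 13.1654] k=[0 2 5 6 12 15]
t=9: x=[0.1996 2.0586 4.7977 6.6590 12.0128 15.1480] k=[0 4 6 8 13 13]
t=10: x=[0.3993 3.7125 6.0091 8.4690 12.8036 13.4793] k=[1 6 7 8 12 11]
t=11: x=[1.4532 5.4754 7.0101 8.4690 11.8021 11.5818] k=[2 5 8 10 14 12]
t=12: x=[2.2095 4.9035 7.9058 10.3772 13.6964 12.6909] k=[0 5 8 12 12 12]
t=13: x=[0.4993 4.6966 8.1159 11.7518 12.3284 12.4807] k=[2 5 7 13 10 14]
t=14: x=[2.2095 4.8001 7.4304 12.2274 11.0583 14.0556] k=[1 5 9 10 13 15]
t=15: x=[1.3528 4.9035 8.6963 10.3772 13.2230 15.2514] k=[0 5 10 8 14 14]
t=16: x=[0.4993 4.9035 9.2767 8.9984 13.6964 14.4717] k=[0 6 10 8 13 12]
t=17: x=[0.5993 5.6826 9.3817 8.8926 12.6987 12.5859] k=[3 6 9 9 15 14]
t=18: x=[3.1703 5.8899 8.6963 9.7940 14.5859 14.5755] k=[1 7 9 10 14 15]
t=19: x=[1.5536 6.4629 8.9065 10.4827 14.0099 15.3547] k=[1 4 7 12 15 14]
t=20: x=[1.2525 3.9190 7.2203 11.9622 14.8981 14.5755] k=[0 5 5 11 14 15]
t=21: x=[0.4993 4.3864 5.6387 10.8543 14.1142 15.3547] k=[0 2 5 13 12 17]
t=22: x=[0.1996 2.0586 5.5336 12.2274 12.9585 16.9019] k=[0 3 5 10 12 19]
t=23: x=[0.2994 2.8334 5.3234 9.8493 12.8536 18.6369] k=[0 4 6 11 12 18]

4.083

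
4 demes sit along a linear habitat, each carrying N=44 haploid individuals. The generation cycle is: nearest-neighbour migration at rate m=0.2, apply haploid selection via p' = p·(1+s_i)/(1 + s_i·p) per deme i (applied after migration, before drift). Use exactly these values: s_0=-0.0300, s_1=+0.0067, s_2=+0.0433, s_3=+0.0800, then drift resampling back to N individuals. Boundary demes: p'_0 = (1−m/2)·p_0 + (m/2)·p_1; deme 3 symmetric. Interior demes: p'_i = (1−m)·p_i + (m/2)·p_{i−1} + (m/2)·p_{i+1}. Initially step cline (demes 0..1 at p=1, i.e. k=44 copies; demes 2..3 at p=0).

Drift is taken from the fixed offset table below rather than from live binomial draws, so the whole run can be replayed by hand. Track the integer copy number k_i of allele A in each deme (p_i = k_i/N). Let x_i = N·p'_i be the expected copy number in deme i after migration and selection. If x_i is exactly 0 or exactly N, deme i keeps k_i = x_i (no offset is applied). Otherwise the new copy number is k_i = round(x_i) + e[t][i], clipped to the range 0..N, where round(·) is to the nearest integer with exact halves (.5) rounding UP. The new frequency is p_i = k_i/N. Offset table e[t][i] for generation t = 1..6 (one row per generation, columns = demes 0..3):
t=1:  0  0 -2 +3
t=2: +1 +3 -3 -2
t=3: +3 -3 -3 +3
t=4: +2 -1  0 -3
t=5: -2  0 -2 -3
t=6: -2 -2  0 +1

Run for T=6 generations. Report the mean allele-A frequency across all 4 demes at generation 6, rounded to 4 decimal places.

t=0: k=[44 44 0 0]
t=1: x=[44.0000 39.6264 4.5707 0.0000] k=[44 40 3 0]
t=2: x=[43.5877 36.7406 6.6353 0.3238] k=[44 40 4 0]
t=3: x=[43.5877 36.8401 7.4589 0.4317] k=[44 34 4 3]
t=4: x=[42.9698 32.0582 7.1502 3.3292] k=[44 31 7 0]
t=5: x=[42.6610 29.9639 8.9997 0.7550] k=[41 30 7 0]
t=6: x=[39.7853 28.8664 8.8971 0.7550] k=[38 27 9 2]

0.4318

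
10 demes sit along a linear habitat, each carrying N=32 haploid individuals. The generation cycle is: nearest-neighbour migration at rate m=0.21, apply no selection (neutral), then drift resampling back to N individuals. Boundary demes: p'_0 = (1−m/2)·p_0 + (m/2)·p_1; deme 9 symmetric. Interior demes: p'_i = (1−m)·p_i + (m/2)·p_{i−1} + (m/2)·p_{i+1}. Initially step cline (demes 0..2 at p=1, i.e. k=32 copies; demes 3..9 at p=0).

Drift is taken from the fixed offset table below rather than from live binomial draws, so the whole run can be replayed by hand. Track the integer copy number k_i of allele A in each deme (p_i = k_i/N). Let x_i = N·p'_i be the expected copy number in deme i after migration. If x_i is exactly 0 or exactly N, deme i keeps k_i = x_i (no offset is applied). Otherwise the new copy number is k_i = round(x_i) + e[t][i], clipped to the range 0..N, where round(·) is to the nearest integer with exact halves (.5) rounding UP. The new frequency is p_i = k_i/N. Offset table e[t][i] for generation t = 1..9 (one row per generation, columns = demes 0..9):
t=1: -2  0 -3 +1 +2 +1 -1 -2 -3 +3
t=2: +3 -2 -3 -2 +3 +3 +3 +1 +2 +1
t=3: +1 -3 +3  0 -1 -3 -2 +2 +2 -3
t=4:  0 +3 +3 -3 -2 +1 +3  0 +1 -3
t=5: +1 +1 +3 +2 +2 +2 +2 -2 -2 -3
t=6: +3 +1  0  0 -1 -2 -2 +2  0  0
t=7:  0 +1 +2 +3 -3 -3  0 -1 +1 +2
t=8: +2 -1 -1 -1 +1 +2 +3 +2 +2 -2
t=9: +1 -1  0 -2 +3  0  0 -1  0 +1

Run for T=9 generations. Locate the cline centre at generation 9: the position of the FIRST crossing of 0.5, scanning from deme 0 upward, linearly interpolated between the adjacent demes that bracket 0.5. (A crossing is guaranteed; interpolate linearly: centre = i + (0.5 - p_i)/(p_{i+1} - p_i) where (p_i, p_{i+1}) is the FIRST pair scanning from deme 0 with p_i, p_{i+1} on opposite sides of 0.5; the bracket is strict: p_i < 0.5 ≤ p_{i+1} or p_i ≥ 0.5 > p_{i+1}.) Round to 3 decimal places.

2.500

t=0: k=[32 32 32 0 0 0 0 0 0 0]
t=1: x=[32.0000 32.0000 28.6400 3.3600 0.0000 0.0000 0.0000 0.0000 0.0000 0.0000] k=[32 32 26 4 0 0 0 0 0 0]
t=2: x=[32.0000 31.3700 24.3200 5.8900 0.4200 0.0000 0.0000 0.0000 0.0000 0.0000] k=[32 29 21 4 3 0 0 0 0 0]
t=3: x=[31.6850 28.4750 20.0550 5.6800 2.7900 0.3150 0.0000 0.0000 0.0000 0.0000] k=[32 25 23 6 2 0 0 0 0 0]
t=4: x=[31.2650 25.5250 21.4250 7.3650 2.2100 0.2100 0.0000 0.0000 0.0000 0.0000] k=[31 29 24 4 0 1 0 0 0 0]
t=5: x=[30.7900 28.6850 22.4250 5.6800 0.5250 0.7900 0.1050 0.0000 0.0000 0.0000] k=[32 30 25 8 3 3 2 0 0 0]
t=6: x=[31.7900 29.6850 23.7400 9.2600 3.5250 2.8950 1.8950 0.2100 0.0000 0.0000] k=[32 31 24 9 3 1 0 2 0 0]
t=7: x=[31.8950 30.3700 23.1600 9.9450 3.4200 1.1050 0.3150 1.5800 0.2100 0.0000] k=[32 31 25 13 0 0 0 1 1 0]
t=8: x=[31.8950 30.4750 24.3700 12.8950 1.3650 0.0000 0.1050 0.8950 0.8950 0.1050] k=[32 29 23 12 2 0 3 3 3 0]
t=9: x=[31.6850 28.6850 22.4750 12.1050 2.8400 0.5250 2.6850 3.0000 2.6850 0.3150] k=[32 28 22 10 6 1 3 2 3 1]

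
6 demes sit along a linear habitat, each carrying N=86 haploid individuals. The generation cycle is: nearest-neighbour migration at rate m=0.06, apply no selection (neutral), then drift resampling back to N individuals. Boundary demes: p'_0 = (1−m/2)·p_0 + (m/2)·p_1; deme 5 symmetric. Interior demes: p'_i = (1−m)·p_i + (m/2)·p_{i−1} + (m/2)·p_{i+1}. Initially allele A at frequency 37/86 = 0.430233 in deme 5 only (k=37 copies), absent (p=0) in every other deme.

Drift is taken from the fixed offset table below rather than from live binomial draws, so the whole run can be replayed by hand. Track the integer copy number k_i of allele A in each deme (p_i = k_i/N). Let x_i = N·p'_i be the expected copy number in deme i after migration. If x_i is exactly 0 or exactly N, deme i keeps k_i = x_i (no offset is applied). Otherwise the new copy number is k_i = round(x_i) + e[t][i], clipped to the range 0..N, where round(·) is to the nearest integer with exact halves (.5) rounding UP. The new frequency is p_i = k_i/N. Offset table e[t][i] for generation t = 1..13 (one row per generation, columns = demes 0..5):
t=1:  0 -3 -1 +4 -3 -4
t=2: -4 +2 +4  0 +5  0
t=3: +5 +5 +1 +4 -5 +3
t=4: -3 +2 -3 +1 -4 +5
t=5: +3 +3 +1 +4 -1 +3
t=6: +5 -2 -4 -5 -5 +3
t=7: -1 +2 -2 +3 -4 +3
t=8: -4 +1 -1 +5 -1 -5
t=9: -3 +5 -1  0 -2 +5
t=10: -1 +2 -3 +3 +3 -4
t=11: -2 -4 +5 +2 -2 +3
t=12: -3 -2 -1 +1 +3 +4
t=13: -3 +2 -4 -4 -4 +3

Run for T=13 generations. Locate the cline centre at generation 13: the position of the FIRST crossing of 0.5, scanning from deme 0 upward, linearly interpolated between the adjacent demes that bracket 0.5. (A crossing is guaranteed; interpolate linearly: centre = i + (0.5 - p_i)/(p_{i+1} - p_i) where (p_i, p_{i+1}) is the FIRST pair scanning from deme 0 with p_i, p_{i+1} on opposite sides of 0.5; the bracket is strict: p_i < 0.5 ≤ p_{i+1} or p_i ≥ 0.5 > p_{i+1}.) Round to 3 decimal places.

5.000

t=0: k=[0 0 0 0 0 37]
t=1: x=[0.0000 0.0000 0.0000 0.0000 1.1100 35.8900] k=[0 0 0 0 0 32]
t=2: x=[0.0000 0.0000 0.0000 0.0000 0.9600 31.0400] k=[0 0 0 0 6 31]
t=3: x=[0.0000 0.0000 0.0000 0.1800 6.5700 30.2500] k=[0 0 0 4 2 33]
t=4: x=[0.0000 0.0000 0.1200 3.8200 2.9900 32.0700] k=[0 0 0 5 0 37]
t=5: x=[0.0000 0.0000 0.1500 4.7000 1.2600 35.8900] k=[0 0 1 9 0 39]
t=6: x=[0.0000 0.0300 1.2100 8.4900 1.4400 37.8300] k=[0 0 0 3 0 41]
t=7: x=[0.0000 0.0000 0.0900 2.8200 1.3200 39.7700] k=[0 0 0 6 0 43]
t=8: x=[0.0000 0.0000 0.1800 5.6400 1.4700 41.7100] k=[0 0 0 11 0 37]
t=9: x=[0.0000 0.0000 0.3300 10.3400 1.4400 35.8900] k=[0 0 0 10 0 41]
t=10: x=[0.0000 0.0000 0.3000 9.4000 1.5300 39.7700] k=[0 0 0 12 5 36]
t=11: x=[0.0000 0.0000 0.3600 11.4300 6.1400 35.0700] k=[0 0 5 13 4 38]
t=12: x=[0.0000 0.1500 5.0900 12.4900 5.2900 36.9800] k=[0 0 4 13 8 41]
t=13: x=[0.0000 0.1200 4.1500 12.5800 9.1400 40.0100] k=[0 2 0 9 5 43]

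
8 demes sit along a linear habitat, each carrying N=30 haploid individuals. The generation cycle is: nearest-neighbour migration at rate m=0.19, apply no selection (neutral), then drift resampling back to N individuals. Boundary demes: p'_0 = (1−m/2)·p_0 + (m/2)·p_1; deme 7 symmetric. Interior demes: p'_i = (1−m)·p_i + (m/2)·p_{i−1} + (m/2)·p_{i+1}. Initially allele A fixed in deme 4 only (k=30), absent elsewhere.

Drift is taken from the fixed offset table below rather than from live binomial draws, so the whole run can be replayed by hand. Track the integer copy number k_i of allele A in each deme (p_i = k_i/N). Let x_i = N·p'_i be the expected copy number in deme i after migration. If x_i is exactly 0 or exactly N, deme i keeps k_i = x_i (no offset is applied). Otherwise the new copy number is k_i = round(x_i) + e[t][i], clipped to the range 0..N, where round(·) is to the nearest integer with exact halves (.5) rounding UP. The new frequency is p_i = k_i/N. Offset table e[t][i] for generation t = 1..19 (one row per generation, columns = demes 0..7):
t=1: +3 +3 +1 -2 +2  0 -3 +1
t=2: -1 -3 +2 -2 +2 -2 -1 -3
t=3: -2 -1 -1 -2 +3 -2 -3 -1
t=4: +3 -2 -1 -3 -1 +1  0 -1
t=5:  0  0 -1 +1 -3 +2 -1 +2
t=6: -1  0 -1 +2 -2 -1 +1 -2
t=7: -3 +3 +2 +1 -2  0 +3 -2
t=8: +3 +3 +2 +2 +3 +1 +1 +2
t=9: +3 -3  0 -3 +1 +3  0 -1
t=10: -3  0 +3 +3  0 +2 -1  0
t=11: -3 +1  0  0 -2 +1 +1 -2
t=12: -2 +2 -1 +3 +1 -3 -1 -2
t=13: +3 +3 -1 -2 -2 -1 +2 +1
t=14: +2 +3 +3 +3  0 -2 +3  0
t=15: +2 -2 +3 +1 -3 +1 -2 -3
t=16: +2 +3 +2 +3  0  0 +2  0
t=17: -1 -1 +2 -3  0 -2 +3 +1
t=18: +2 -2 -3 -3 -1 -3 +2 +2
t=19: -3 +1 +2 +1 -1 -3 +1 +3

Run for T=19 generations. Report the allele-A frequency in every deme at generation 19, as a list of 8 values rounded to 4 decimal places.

[0.2333, 0.3000, 0.4000, 0.2333, 0.1333, 0.0333, 0.3667, 0.3000]

t=0: k=[0 0 0 0 30 0 0 0]
t=1: x=[0.0000 0.0000 0.0000 2.8500 24.3000 2.8500 0.0000 0.0000] k=[0 0 0 1 26 3 0 0]
t=2: x=[0.0000 0.0000 0.0950 3.2800 21.4400 4.9000 0.2850 0.0000] k=[0 0 2 1 23 3 0 0]
t=3: x=[0.0000 0.1900 1.7150 3.1850 19.0100 4.6150 0.2850 0.0000] k=[0 0 1 1 22 3 0 0]
t=4: x=[0.0000 0.0950 0.9050 2.9950 18.2000 4.5200 0.2850 0.0000] k=[0 0 0 0 17 6 0 0]
t=5: x=[0.0000 0.0000 0.0000 1.6150 14.3400 6.4750 0.5700 0.0000] k=[0 0 0 3 11 8 0 0]
t=6: x=[0.0000 0.0000 0.2850 3.4750 9.9550 7.5250 0.7600 0.0000] k=[0 0 0 5 8 7 2 0]
t=7: x=[0.0000 0.0000 0.4750 4.8100 7.6200 6.6200 2.2850 0.1900] k=[0 0 2 6 6 7 5 0]
t=8: x=[0.0000 0.1900 2.1900 5.6200 6.0950 6.7150 4.7150 0.4750] k=[0 3 4 8 9 8 6 2]
t=9: x=[0.2850 2.8100 4.2850 7.7150 8.8100 7.9050 5.8100 2.3800] k=[3 0 4 5 10 11 6 1]
t=10: x=[2.7150 0.6650 3.7150 5.3800 9.6200 10.4300 6.0000 1.4750] k=[0 1 7 8 10 12 5 1]
t=11: x=[0.0950 1.4750 6.5250 8.0950 10.0000 11.1450 5.2850 1.3800] k=[0 2 7 8 8 12 6 0]
t=12: x=[0.1900 2.2850 6.6200 7.9050 8.3800 11.0500 6.0000 0.5700] k=[0 4 6 11 9 8 5 0]
t=13: x=[0.3800 3.8100 6.2850 10.3350 9.0950 7.8100 4.8100 0.4750] k=[3 7 5 8 7 7 7 1]
t=14: x=[3.3800 6.4300 5.4750 7.6200 7.0950 7.0000 6.4300 1.5700] k=[5 9 8 11 7 5 9 2]
t=15: x=[5.3800 8.5250 8.3800 10.3350 7.1900 5.5700 7.9550 2.6650] k=[7 7 11 11 4 7 6 0]
t=16: x=[7.0000 7.3800 10.6200 10.3350 4.9500 6.6200 5.5250 0.5700] k=[9 10 13 13 5 7 8 1]
t=17: x=[9.0950 10.1900 12.7150 12.2400 5.9500 6.9050 7.2400 1.6650] k=[8 9 15 9 6 5 10 3]
t=18: x=[8.0950 9.4750 13.8600 9.2850 6.1900 5.5700 8.8600 3.6650] k=[10 7 11 6 5 3 11 6]
t=19: x=[9.7150 7.6650 10.1450 6.3800 4.9050 3.9500 9.7650 6.4750] k=[7 9 12 7 4 1 11 9]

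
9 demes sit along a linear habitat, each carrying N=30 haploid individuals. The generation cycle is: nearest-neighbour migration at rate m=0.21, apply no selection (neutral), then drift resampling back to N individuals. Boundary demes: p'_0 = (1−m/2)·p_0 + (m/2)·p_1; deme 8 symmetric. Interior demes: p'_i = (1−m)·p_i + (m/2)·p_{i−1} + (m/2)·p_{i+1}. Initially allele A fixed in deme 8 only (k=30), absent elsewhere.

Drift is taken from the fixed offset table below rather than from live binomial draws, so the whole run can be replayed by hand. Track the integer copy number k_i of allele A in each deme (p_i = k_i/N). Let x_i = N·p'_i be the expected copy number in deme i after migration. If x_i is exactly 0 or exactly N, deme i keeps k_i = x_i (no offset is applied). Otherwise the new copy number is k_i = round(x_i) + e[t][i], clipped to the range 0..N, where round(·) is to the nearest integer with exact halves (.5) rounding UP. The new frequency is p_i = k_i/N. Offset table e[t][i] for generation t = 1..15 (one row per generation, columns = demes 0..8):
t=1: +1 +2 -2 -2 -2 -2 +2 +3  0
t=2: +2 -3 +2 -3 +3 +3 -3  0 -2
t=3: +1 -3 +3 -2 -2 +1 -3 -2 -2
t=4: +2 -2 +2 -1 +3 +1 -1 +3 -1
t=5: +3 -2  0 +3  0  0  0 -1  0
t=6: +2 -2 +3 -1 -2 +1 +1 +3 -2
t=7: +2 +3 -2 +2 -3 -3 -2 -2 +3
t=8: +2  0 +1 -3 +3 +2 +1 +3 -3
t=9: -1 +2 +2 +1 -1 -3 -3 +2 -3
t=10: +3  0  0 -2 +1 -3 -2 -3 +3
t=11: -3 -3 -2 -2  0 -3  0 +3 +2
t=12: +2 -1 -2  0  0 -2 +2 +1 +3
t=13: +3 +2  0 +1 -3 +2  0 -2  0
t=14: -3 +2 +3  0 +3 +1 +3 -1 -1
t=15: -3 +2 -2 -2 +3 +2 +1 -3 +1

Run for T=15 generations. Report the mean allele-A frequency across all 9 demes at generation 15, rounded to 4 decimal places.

0.1519

t=0: k=[0 0 0 0 0 0 0 0 30]
t=1: x=[0.0000 0.0000 0.0000 0.0000 0.0000 0.0000 0.0000 3.1500 26.8500] k=[0 0 0 0 0 0 0 6 27]
t=2: x=[0.0000 0.0000 0.0000 0.0000 0.0000 0.0000 0.6300 7.5750 24.7950] k=[0 0 0 0 0 0 0 8 23]
t=3: x=[0.0000 0.0000 0.0000 0.0000 0.0000 0.0000 0.8400 8.7350 21.4250] k=[0 0 0 0 0 0 0 7 19]
t=4: x=[0.0000 0.0000 0.0000 0.0000 0.0000 0.0000 0.7350 7.5250 17.7400] k=[0 0 0 0 0 0 0 11 17]
t=5: x=[0.0000 0.0000 0.0000 0.0000 0.0000 0.0000 1.1550 10.4750 16.3700] k=[0 0 0 0 0 0 1 9 16]
t=6: x=[0.0000 0.0000 0.0000 0.0000 0.0000 0.1050 1.7350 8.8950 15.2650] k=[0 0 0 0 0 1 3 12 13]
t=7: x=[0.0000 0.0000 0.0000 0.0000 0.1050 1.1050 3.7350 11.1600 12.8950] k=[0 0 0 0 0 0 2 9 16]
t=8: x=[0.0000 0.0000 0.0000 0.0000 0.0000 0.2100 2.5250 9.0000 15.2650] k=[0 0 0 0 0 2 4 12 12]
t=9: x=[0.0000 0.0000 0.0000 0.0000 0.2100 2.0000 4.6300 11.1600 12.0000] k=[0 0 0 0 0 0 2 13 9]
t=10: x=[0.0000 0.0000 0.0000 0.0000 0.0000 0.2100 2.9450 11.4250 9.4200] k=[0 0 0 0 0 0 1 8 12]
t=11: x=[0.0000 0.0000 0.0000 0.0000 0.0000 0.1050 1.6300 7.6850 11.5800] k=[0 0 0 0 0 0 2 11 14]
t=12: x=[0.0000 0.0000 0.0000 0.0000 0.0000 0.2100 2.7350 10.3700 13.6850] k=[0 0 0 0 0 0 5 11 17]
t=13: x=[0.0000 0.0000 0.0000 0.0000 0.0000 0.5250 5.1050 11.0000 16.3700] k=[0 0 0 0 0 3 5 9 16]
t=14: x=[0.0000 0.0000 0.0000 0.0000 0.3150 2.8950 5.2100 9.3150 15.2650] k=[0 0 0 0 3 4 8 8 14]
t=15: x=[0.0000 0.0000 0.0000 0.3150 2.7900 4.3150 7.5800 8.6300 13.3700] k=[0 0 0 0 6 6 9 6 14]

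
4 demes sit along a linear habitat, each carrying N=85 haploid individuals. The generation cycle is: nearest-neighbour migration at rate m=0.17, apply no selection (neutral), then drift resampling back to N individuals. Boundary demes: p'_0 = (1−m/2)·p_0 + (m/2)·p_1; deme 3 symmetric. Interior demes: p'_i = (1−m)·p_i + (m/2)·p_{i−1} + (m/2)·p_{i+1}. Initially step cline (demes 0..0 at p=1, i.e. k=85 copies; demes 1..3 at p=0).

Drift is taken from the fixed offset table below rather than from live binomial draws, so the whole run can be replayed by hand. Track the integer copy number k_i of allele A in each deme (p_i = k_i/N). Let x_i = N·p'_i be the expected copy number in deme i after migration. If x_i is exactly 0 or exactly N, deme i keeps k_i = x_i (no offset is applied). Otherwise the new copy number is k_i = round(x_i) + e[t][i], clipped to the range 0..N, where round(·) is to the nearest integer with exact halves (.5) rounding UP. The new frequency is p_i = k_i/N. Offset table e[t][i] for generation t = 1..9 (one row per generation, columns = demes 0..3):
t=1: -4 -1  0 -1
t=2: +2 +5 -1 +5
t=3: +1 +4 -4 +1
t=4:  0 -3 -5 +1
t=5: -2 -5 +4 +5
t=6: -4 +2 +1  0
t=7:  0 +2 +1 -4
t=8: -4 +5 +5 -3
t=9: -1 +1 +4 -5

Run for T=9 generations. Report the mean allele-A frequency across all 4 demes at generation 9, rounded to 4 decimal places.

0.2706

t=0: k=[85 0 0 0]
t=1: x=[77.7750 7.2250 0.0000 0.0000] k=[74 6 0 0]
t=2: x=[68.2200 11.2700 0.5100 0.0000] k=[70 16 0 0]
t=3: x=[65.4100 19.2300 1.3600 0.0000] k=[66 23 0 0]
t=4: x=[62.3450 24.7000 1.9550 0.0000] k=[62 22 0 0]
t=5: x=[58.6000 23.5300 1.8700 0.0000] k=[57 19 6 0]
t=6: x=[53.7700 21.1250 6.5950 0.5100] k=[50 23 8 1]
t=7: x=[47.7050 24.0200 8.6800 1.5950] k=[48 26 10 0]
t=8: x=[46.1300 26.5100 10.5100 0.8500] k=[42 32 16 0]
t=9: x=[41.1500 31.4900 16.0000 1.3600] k=[40 32 20 0]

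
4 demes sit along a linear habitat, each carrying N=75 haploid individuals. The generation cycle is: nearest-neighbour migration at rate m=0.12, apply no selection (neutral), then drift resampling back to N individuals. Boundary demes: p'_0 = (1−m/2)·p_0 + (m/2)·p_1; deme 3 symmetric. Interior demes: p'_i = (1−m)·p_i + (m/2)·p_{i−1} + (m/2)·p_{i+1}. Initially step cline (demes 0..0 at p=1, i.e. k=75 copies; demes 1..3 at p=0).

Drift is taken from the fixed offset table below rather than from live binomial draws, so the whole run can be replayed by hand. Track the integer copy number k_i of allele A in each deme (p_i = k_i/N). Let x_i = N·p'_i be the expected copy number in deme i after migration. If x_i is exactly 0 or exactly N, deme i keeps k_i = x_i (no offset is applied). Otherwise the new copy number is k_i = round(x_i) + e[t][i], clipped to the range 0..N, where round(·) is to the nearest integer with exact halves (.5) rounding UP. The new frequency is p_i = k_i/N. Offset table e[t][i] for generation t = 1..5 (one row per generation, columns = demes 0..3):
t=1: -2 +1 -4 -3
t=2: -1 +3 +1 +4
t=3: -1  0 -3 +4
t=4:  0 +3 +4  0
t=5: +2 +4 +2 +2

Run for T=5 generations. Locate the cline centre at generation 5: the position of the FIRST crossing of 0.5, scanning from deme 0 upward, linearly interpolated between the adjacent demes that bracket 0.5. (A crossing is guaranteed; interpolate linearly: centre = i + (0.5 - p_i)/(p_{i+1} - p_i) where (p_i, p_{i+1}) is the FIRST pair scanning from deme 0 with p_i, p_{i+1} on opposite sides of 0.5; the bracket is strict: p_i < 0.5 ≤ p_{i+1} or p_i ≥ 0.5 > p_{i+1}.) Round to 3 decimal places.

0.591

t=0: k=[75 0 0 0]
t=1: x=[70.5000 4.5000 0.0000 0.0000] k=[69 6 0 0]
t=2: x=[65.2200 9.4200 0.3600 0.0000] k=[64 12 1 0]
t=3: x=[60.8800 14.4600 1.6000 0.0600] k=[60 14 0 4]
t=4: x=[57.2400 15.9200 1.0800 3.7600] k=[57 19 5 4]
t=5: x=[54.7200 20.4400 5.7800 4.0600] k=[57 24 8 6]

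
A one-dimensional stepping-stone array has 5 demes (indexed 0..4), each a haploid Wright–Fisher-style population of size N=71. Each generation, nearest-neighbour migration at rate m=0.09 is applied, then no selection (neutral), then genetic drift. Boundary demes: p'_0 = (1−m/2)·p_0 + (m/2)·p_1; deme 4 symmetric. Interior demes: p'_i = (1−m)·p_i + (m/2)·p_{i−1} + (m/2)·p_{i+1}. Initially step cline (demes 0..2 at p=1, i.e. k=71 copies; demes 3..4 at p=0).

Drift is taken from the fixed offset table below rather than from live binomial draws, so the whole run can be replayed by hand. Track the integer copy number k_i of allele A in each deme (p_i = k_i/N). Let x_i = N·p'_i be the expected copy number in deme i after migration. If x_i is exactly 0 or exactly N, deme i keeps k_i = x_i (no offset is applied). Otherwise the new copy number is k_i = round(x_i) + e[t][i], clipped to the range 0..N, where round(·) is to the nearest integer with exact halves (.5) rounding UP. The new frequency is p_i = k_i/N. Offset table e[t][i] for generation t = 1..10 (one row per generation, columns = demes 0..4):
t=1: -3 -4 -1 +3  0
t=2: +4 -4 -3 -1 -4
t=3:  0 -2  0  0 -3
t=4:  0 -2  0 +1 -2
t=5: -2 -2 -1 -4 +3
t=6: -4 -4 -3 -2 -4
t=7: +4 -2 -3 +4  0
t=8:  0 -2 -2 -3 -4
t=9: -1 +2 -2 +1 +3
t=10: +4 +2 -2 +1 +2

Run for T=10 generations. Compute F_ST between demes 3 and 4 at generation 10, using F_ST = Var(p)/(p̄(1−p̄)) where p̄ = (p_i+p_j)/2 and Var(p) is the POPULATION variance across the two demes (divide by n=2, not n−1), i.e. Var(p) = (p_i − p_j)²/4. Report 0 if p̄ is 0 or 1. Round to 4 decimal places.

0.0379

t=0: k=[71 71 71 0 0]
t=1: x=[71.0000 71.0000 67.8050 3.1950 0.0000] k=[71 71 67 6 0]
t=2: x=[71.0000 70.8200 64.4350 8.4750 0.2700] k=[71 67 61 7 0]
t=3: x=[70.8200 66.9100 58.8400 9.1150 0.3150] k=[71 65 59 9 0]
t=4: x=[70.7300 65.0000 57.0200 10.8450 0.4050] k=[71 63 57 12 0]
t=5: x=[70.6400 63.0900 55.2450 13.4850 0.5400] k=[69 61 54 9 4]
t=6: x=[68.6400 61.0450 52.2900 10.8000 4.2250] k=[65 57 49 9 0]
t=7: x=[64.6400 57.0000 47.5600 10.3950 0.4050] k=[69 55 45 14 0]
t=8: x=[68.3700 55.1800 44.0550 14.7650 0.6300] k=[68 53 42 12 0]
t=9: x=[67.3250 53.1800 41.1450 12.8100 0.5400] k=[66 55 39 14 4]
t=10: x=[65.5050 54.7750 38.5950 14.6750 4.4500] k=[70 57 37 16 6]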